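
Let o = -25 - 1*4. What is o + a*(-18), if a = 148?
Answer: -2693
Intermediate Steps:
o = -29 (o = -25 - 4 = -29)
o + a*(-18) = -29 + 148*(-18) = -29 - 2664 = -2693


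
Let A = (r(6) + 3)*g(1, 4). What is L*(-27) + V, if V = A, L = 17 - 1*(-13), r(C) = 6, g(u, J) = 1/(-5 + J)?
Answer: -819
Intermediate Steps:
L = 30 (L = 17 + 13 = 30)
A = -9 (A = (6 + 3)/(-5 + 4) = 9/(-1) = 9*(-1) = -9)
V = -9
L*(-27) + V = 30*(-27) - 9 = -810 - 9 = -819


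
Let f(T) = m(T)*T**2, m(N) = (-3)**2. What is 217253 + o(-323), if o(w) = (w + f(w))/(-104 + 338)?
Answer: 25887920/117 ≈ 2.2126e+5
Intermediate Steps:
m(N) = 9
f(T) = 9*T**2
o(w) = w**2/26 + w/234 (o(w) = (w + 9*w**2)/(-104 + 338) = (w + 9*w**2)/234 = (w + 9*w**2)*(1/234) = w**2/26 + w/234)
217253 + o(-323) = 217253 + (1/234)*(-323)*(1 + 9*(-323)) = 217253 + (1/234)*(-323)*(1 - 2907) = 217253 + (1/234)*(-323)*(-2906) = 217253 + 469319/117 = 25887920/117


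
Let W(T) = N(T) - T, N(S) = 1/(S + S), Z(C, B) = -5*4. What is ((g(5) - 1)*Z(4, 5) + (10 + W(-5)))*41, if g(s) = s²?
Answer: -190691/10 ≈ -19069.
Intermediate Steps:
Z(C, B) = -20
N(S) = 1/(2*S)
W(T) = 1/(2*T) - T
((g(5) - 1)*Z(4, 5) + (10 + W(-5)))*41 = ((5² - 1)*(-20) + (10 + ((½)/(-5) - 1*(-5))))*41 = ((25 - 1)*(-20) + (10 + ((½)*(-⅕) + 5)))*41 = (24*(-20) + (10 + (-⅒ + 5)))*41 = (-480 + (10 + 49/10))*41 = (-480 + 149/10)*41 = -4651/10*41 = -190691/10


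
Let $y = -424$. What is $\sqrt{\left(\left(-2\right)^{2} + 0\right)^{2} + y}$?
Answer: $2 i \sqrt{102} \approx 20.199 i$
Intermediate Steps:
$\sqrt{\left(\left(-2\right)^{2} + 0\right)^{2} + y} = \sqrt{\left(\left(-2\right)^{2} + 0\right)^{2} - 424} = \sqrt{\left(4 + 0\right)^{2} - 424} = \sqrt{4^{2} - 424} = \sqrt{16 - 424} = \sqrt{-408} = 2 i \sqrt{102}$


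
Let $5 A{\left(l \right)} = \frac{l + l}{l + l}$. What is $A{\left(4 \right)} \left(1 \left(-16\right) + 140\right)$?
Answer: $\frac{124}{5} \approx 24.8$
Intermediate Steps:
$A{\left(l \right)} = \frac{1}{5}$ ($A{\left(l \right)} = \frac{\left(l + l\right) \frac{1}{l + l}}{5} = \frac{2 l \frac{1}{2 l}}{5} = \frac{1}{5} \cdot 1 = \frac{1}{5}$)
$A{\left(4 \right)} \left(1 \left(-16\right) + 140\right) = \frac{1 \left(-16\right) + 140}{5} = \frac{-16 + 140}{5} = \frac{1}{5} \cdot 124 = \frac{124}{5}$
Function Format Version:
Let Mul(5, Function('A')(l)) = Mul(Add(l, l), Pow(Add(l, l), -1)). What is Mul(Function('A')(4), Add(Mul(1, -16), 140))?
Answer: Rational(124, 5) ≈ 24.800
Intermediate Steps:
Function('A')(l) = Rational(1, 5) (Function('A')(l) = Mul(Rational(1, 5), Mul(Add(l, l), Pow(Add(l, l), -1))) = Mul(Rational(1, 5), Mul(Mul(2, l), Pow(Mul(2, l), -1))) = Mul(Rational(1, 5), Mul(Mul(2, l), Mul(Rational(1, 2), Pow(l, -1)))) = Mul(Rational(1, 5), 1) = Rational(1, 5))
Mul(Function('A')(4), Add(Mul(1, -16), 140)) = Mul(Rational(1, 5), Add(Mul(1, -16), 140)) = Mul(Rational(1, 5), Add(-16, 140)) = Mul(Rational(1, 5), 124) = Rational(124, 5)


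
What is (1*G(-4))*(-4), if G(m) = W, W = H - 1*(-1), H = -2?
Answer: 4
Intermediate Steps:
W = -1 (W = -2 - 1*(-1) = -2 + 1 = -1)
G(m) = -1
(1*G(-4))*(-4) = (1*(-1))*(-4) = -1*(-4) = 4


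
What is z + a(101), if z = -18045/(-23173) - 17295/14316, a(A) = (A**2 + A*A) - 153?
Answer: 2239118445839/110581556 ≈ 20249.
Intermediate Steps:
a(A) = -153 + 2*A**2 (a(A) = (A**2 + A**2) - 153 = 2*A**2 - 153 = -153 + 2*A**2)
z = -47481605/110581556 (z = -18045*(-1/23173) - 17295*1/14316 = 18045/23173 - 5765/4772 = -47481605/110581556 ≈ -0.42938)
z + a(101) = -47481605/110581556 + (-153 + 2*101**2) = -47481605/110581556 + (-153 + 2*10201) = -47481605/110581556 + (-153 + 20402) = -47481605/110581556 + 20249 = 2239118445839/110581556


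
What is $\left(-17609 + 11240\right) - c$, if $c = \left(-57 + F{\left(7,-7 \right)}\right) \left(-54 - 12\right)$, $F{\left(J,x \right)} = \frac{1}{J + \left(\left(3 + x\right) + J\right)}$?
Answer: $- \frac{50622}{5} \approx -10124.0$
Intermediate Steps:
$F{\left(J,x \right)} = \frac{1}{3 + x + 2 J}$ ($F{\left(J,x \right)} = \frac{1}{J + \left(3 + J + x\right)} = \frac{1}{3 + x + 2 J}$)
$c = \frac{18777}{5}$ ($c = \left(-57 + \frac{1}{3 - 7 + 2 \cdot 7}\right) \left(-54 - 12\right) = \left(-57 + \frac{1}{3 - 7 + 14}\right) \left(-54 - 12\right) = \left(-57 + \frac{1}{10}\right) \left(-66\right) = \left(- \frac{569}{10}\right) \left(-66\right) = \frac{18777}{5} \approx 3755.4$)
$\left(-17609 + 11240\right) - c = \left(-17609 + 11240\right) - \frac{18777}{5} = -6369 - \frac{18777}{5} = - \frac{50622}{5}$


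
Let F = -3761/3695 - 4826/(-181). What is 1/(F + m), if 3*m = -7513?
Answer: -2006385/4973202848 ≈ -0.00040344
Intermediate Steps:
m = -7513/3 (m = (1/3)*(-7513) = -7513/3 ≈ -2504.3)
F = 17151329/668795 (F = -3761*1/3695 - 4826*(-1/181) = -3761/3695 + 4826/181 = 17151329/668795 ≈ 25.645)
1/(F + m) = 1/(17151329/668795 - 7513/3) = 1/(-4973202848/2006385) = -2006385/4973202848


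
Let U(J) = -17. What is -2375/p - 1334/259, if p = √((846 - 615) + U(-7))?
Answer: -1334/259 - 2375*√214/214 ≈ -167.50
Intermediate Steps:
p = √214 (p = √((846 - 615) - 17) = √(231 - 17) = √214 ≈ 14.629)
-2375/p - 1334/259 = -2375*√214/214 - 1334/259 = -1334/259 - 2375*√214/214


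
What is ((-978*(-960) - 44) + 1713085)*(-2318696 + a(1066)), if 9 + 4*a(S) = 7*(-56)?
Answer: -24597057880385/4 ≈ -6.1493e+12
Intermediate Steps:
a(S) = -401/4 (a(S) = -9/4 + (7*(-56))/4 = -9/4 + (¼)*(-392) = -9/4 - 98 = -401/4)
((-978*(-960) - 44) + 1713085)*(-2318696 + a(1066)) = ((-978*(-960) - 44) + 1713085)*(-2318696 - 401/4) = ((938880 - 44) + 1713085)*(-9275185/4) = (938836 + 1713085)*(-9275185/4) = 2651921*(-9275185/4) = -24597057880385/4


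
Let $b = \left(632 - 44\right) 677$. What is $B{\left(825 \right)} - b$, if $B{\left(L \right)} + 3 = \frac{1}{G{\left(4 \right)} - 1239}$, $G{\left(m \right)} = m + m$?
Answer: $- \frac{490035250}{1231} \approx -3.9808 \cdot 10^{5}$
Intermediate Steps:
$G{\left(m \right)} = 2 m$
$b = 398076$ ($b = 588 \cdot 677 = 398076$)
$B{\left(L \right)} = - \frac{3694}{1231}$ ($B{\left(L \right)} = -3 + \frac{1}{2 \cdot 4 - 1239} = -3 + \frac{1}{8 - 1239} = -3 + \frac{1}{-1231} = -3 - \frac{1}{1231} = - \frac{3694}{1231}$)
$B{\left(825 \right)} - b = - \frac{3694}{1231} - 398076 = - \frac{490035250}{1231}$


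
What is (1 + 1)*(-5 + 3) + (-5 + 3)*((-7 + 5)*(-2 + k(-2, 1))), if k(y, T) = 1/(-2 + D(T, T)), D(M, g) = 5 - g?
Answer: -10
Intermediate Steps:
k(y, T) = 1/(3 - T) (k(y, T) = 1/(-2 + (5 - T)) = 1/(3 - T))
(1 + 1)*(-5 + 3) + (-5 + 3)*((-7 + 5)*(-2 + k(-2, 1))) = (1 + 1)*(-5 + 3) + (-5 + 3)*((-7 + 5)*(-2 - 1/(-3 + 1))) = 2*(-2) - (-4)*(-2 - 1/(-2)) = -4 - (-4)*(-2 - 1*(-½)) = -4 - (-4)*(-2 + ½) = -4 - (-4)*(-3)/2 = -4 - 2*3 = -4 - 6 = -10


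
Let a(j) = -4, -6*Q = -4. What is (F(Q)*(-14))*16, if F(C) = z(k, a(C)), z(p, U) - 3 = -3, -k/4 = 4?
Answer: 0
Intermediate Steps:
Q = ⅔ (Q = -⅙*(-4) = ⅔ ≈ 0.66667)
k = -16 (k = -4*4 = -16)
z(p, U) = 0 (z(p, U) = 3 - 3 = 0)
F(C) = 0
(F(Q)*(-14))*16 = (0*(-14))*16 = 0*16 = 0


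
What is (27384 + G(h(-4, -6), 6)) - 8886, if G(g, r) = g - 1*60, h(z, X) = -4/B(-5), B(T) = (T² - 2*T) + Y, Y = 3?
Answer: 350320/19 ≈ 18438.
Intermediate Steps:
B(T) = 3 + T² - 2*T (B(T) = (T² - 2*T) + 3 = 3 + T² - 2*T)
h(z, X) = -2/19 (h(z, X) = -4/(3 + (-5)² - 2*(-5)) = -4/(3 + 25 + 10) = -4/38 = -4*1/38 = -2/19)
G(g, r) = -60 + g (G(g, r) = g - 60 = -60 + g)
(27384 + G(h(-4, -6), 6)) - 8886 = (27384 + (-60 - 2/19)) - 8886 = (27384 - 1142/19) - 8886 = 519154/19 - 8886 = 350320/19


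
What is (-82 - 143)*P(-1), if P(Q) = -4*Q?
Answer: -900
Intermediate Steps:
(-82 - 143)*P(-1) = (-82 - 143)*(-4*(-1)) = -225*4 = -900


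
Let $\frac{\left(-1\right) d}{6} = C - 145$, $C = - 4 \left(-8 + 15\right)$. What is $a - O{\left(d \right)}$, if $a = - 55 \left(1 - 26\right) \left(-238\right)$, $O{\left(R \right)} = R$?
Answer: $-328288$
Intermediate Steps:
$C = -28$ ($C = \left(-4\right) 7 = -28$)
$d = 1038$ ($d = - 6 \left(-28 - 145\right) = \left(-6\right) \left(-173\right) = 1038$)
$a = -327250$ ($a = \left(-55\right) \left(-25\right) \left(-238\right) = 1375 \left(-238\right) = -327250$)
$a - O{\left(d \right)} = -327250 - 1038 = -328288$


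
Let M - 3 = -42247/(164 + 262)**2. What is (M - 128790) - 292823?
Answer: -76512138607/181476 ≈ -4.2161e+5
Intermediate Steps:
M = 502181/181476 (M = 3 - 42247/(164 + 262)**2 = 3 - 42247/(426**2) = 3 - 42247/181476 = 502181/181476 ≈ 2.7672)
(M - 128790) - 292823 = (502181/181476 - 128790) - 292823 = -23371791859/181476 - 292823 = -76512138607/181476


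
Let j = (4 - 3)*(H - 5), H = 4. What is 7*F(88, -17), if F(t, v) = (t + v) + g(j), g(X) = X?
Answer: 490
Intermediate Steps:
j = -1 (j = (4 - 3)*(4 - 5) = 1*(-1) = -1)
F(t, v) = -1 + t + v (F(t, v) = (t + v) - 1 = -1 + t + v)
7*F(88, -17) = 7*(-1 + 88 - 17) = 7*70 = 490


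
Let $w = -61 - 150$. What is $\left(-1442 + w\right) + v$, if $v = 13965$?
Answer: $12312$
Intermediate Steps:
$w = -211$ ($w = -61 - 150 = -211$)
$\left(-1442 + w\right) + v = \left(-1442 - 211\right) + 13965 = -1653 + 13965 = 12312$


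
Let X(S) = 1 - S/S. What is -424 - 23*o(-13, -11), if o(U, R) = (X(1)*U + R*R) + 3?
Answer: -3276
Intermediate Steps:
X(S) = 0 (X(S) = 1 - 1*1 = 1 - 1 = 0)
o(U, R) = 3 + R**2 (o(U, R) = (0*U + R*R) + 3 = (0 + R**2) + 3 = R**2 + 3 = 3 + R**2)
-424 - 23*o(-13, -11) = -424 - 23*(3 + (-11)**2) = -424 - 23*(3 + 121) = -424 - 23*124 = -424 - 2852 = -3276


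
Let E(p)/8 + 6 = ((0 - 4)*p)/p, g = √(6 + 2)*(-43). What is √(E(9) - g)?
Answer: √(-80 + 86*√2) ≈ 6.4515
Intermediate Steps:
g = -86*√2 (g = √8*(-43) = (2*√2)*(-43) = -86*√2 ≈ -121.62)
E(p) = -80 (E(p) = -48 + 8*(((0 - 4)*p)/p) = -48 + 8*((-4*p)/p) = -48 + 8*(-4) = -48 - 32 = -80)
√(E(9) - g) = √(-80 - (-86)*√2) = √(-80 + 86*√2)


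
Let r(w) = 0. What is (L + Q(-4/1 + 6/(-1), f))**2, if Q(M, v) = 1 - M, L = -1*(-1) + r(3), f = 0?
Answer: 144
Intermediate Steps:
L = 1 (L = -1*(-1) + 0 = 1 + 0 = 1)
(L + Q(-4/1 + 6/(-1), f))**2 = (1 + (1 - (-4/1 + 6/(-1))))**2 = (1 + (1 - (-4*1 + 6*(-1))))**2 = (1 + (1 - (-4 - 6)))**2 = (1 + (1 - 1*(-10)))**2 = (1 + (1 + 10))**2 = (1 + 11)**2 = 12**2 = 144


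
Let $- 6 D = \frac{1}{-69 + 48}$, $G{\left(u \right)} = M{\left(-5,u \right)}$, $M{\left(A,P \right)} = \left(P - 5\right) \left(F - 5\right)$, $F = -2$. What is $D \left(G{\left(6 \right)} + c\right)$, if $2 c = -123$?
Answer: $- \frac{137}{252} \approx -0.54365$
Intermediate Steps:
$M{\left(A,P \right)} = 35 - 7 P$ ($M{\left(A,P \right)} = \left(P - 5\right) \left(-2 - 5\right) = \left(-5 + P\right) \left(-7\right) = 35 - 7 P$)
$G{\left(u \right)} = 35 - 7 u$
$D = \frac{1}{126}$ ($D = - \frac{1}{6 \left(-69 + 48\right)} = - \frac{1}{6 \left(-21\right)} = \left(- \frac{1}{6}\right) \left(- \frac{1}{21}\right) = \frac{1}{126} \approx 0.0079365$)
$c = - \frac{123}{2}$ ($c = \frac{1}{2} \left(-123\right) = - \frac{123}{2} \approx -61.5$)
$D \left(G{\left(6 \right)} + c\right) = \frac{\left(35 - 42\right) - \frac{123}{2}}{126} = \frac{-7 - \frac{123}{2}}{126} = \frac{1}{126} \left(- \frac{137}{2}\right) = - \frac{137}{252}$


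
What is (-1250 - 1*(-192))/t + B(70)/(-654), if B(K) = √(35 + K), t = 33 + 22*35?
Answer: -1058/803 - √105/654 ≈ -1.3332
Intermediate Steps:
t = 803 (t = 33 + 770 = 803)
(-1250 - 1*(-192))/t + B(70)/(-654) = (-1250 - 1*(-192))/803 + √(35 + 70)/(-654) = (-1250 + 192)*(1/803) + √105*(-1/654) = -1058*1/803 - √105/654 = -1058/803 - √105/654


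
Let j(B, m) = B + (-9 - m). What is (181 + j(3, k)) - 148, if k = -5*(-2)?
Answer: 17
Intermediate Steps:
k = 10
j(B, m) = -9 + B - m
(181 + j(3, k)) - 148 = (181 + (-9 + 3 - 1*10)) - 148 = (181 + (-9 + 3 - 10)) - 148 = (181 - 16) - 148 = 165 - 148 = 17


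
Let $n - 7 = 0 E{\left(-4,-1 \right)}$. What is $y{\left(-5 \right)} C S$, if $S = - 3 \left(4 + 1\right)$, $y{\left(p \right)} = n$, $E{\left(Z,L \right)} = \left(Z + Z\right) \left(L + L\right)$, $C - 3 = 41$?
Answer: $-4620$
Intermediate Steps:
$C = 44$ ($C = 3 + 41 = 44$)
$E{\left(Z,L \right)} = 4 L Z$ ($E{\left(Z,L \right)} = 2 Z 2 L = 4 L Z$)
$n = 7$ ($n = 7 + 0 \cdot 4 \left(-1\right) \left(-4\right) = 7 + 0 \cdot 16 = 7 + 0 = 7$)
$y{\left(p \right)} = 7$
$S = -15$ ($S = \left(-3\right) 5 = -15$)
$y{\left(-5 \right)} C S = 7 \cdot 44 \left(-15\right) = 308 \left(-15\right) = -4620$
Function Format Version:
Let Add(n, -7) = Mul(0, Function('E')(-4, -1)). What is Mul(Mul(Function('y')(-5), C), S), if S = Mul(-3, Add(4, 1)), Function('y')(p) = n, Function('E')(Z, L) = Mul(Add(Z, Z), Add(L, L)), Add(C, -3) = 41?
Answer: -4620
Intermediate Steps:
C = 44 (C = Add(3, 41) = 44)
Function('E')(Z, L) = Mul(4, L, Z) (Function('E')(Z, L) = Mul(Mul(2, Z), Mul(2, L)) = Mul(4, L, Z))
n = 7 (n = Add(7, Mul(0, Mul(4, -1, -4))) = Add(7, Mul(0, 16)) = Add(7, 0) = 7)
Function('y')(p) = 7
S = -15 (S = Mul(-3, 5) = -15)
Mul(Mul(Function('y')(-5), C), S) = Mul(Mul(7, 44), -15) = Mul(308, -15) = -4620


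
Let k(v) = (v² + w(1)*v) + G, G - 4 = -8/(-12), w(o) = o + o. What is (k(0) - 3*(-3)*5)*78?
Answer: 3874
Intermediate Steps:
w(o) = 2*o
G = 14/3 (G = 4 - 8/(-12) = 4 - 8*(-1/12) = 4 + ⅔ = 14/3 ≈ 4.6667)
k(v) = 14/3 + v² + 2*v (k(v) = (v² + (2*1)*v) + 14/3 = (v² + 2*v) + 14/3 = 14/3 + v² + 2*v)
(k(0) - 3*(-3)*5)*78 = ((14/3 + 0² + 2*0) - 3*(-3)*5)*78 = ((14/3 + 0 + 0) + 9*5)*78 = (14/3 + 45)*78 = (149/3)*78 = 3874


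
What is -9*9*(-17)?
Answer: 1377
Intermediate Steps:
-9*9*(-17) = -81*(-17) = 1377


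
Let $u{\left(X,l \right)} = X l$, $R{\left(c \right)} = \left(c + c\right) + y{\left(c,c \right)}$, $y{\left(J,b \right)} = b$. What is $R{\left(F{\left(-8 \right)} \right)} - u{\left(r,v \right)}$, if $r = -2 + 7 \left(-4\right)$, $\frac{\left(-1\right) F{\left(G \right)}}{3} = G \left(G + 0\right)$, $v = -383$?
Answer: $-12066$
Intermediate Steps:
$F{\left(G \right)} = - 3 G^{2}$ ($F{\left(G \right)} = - 3 G \left(G + 0\right) = - 3 G G = - 3 G^{2}$)
$R{\left(c \right)} = 3 c$ ($R{\left(c \right)} = \left(c + c\right) + c = 2 c + c = 3 c$)
$r = -30$ ($r = -2 - 28 = -30$)
$R{\left(F{\left(-8 \right)} \right)} - u{\left(r,v \right)} = 3 \left(- 3 \left(-8\right)^{2}\right) - \left(-30\right) \left(-383\right) = 3 \left(\left(-3\right) 64\right) - 11490 = 3 \left(-192\right) - 11490 = -576 - 11490 = -12066$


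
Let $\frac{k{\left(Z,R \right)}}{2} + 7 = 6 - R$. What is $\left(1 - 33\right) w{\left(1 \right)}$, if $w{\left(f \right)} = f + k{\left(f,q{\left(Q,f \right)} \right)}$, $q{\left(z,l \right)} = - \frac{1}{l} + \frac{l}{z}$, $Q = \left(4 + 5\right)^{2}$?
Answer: $- \frac{2528}{81} \approx -31.21$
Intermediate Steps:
$Q = 81$ ($Q = 9^{2} = 81$)
$k{\left(Z,R \right)} = -2 - 2 R$ ($k{\left(Z,R \right)} = -14 + 2 \left(6 - R\right) = -14 - \left(-12 + 2 R\right) = -2 - 2 R$)
$w{\left(f \right)} = -2 + \frac{2}{f} + \frac{79 f}{81}$ ($w{\left(f \right)} = f - \left(2 + 2 \left(- \frac{1}{f} + \frac{f}{81}\right)\right) = f - \left(2 - \frac{2}{f} + \frac{2 f}{81}\right) = -2 + \frac{2}{f} + \frac{79 f}{81}$)
$\left(1 - 33\right) w{\left(1 \right)} = \left(1 - 33\right) \left(-2 + \frac{2}{1} + \frac{79}{81} \cdot 1\right) = - 32 \left(-2 + 2 \cdot 1 + \frac{79}{81}\right) = - 32 \left(-2 + 2 + \frac{79}{81}\right) = \left(-32\right) \frac{79}{81} = - \frac{2528}{81}$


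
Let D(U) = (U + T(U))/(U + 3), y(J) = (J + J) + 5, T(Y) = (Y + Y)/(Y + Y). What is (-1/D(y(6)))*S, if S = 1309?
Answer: -13090/9 ≈ -1454.4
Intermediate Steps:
T(Y) = 1 (T(Y) = (2*Y)/((2*Y)) = (2*Y)*(1/(2*Y)) = 1)
y(J) = 5 + 2*J (y(J) = 2*J + 5 = 5 + 2*J)
D(U) = (1 + U)/(3 + U) (D(U) = (U + 1)/(U + 3) = (1 + U)/(3 + U))
(-1/D(y(6)))*S = -1/((1 + (5 + 2*6))/(3 + (5 + 2*6)))*1309 = -1/((1 + (5 + 12))/(3 + (5 + 12)))*1309 = -1/((1 + 17)/(3 + 17))*1309 = -1/(18/20)*1309 = -1/((1/20)*18)*1309 = -1/9/10*1309 = -1*10/9*1309 = -10/9*1309 = -13090/9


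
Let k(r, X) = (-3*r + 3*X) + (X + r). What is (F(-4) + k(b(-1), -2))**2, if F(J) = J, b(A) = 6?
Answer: 576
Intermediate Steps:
k(r, X) = -2*r + 4*X
(F(-4) + k(b(-1), -2))**2 = (-4 + (-2*6 + 4*(-2)))**2 = (-4 + (-12 - 8))**2 = (-4 - 20)**2 = (-24)**2 = 576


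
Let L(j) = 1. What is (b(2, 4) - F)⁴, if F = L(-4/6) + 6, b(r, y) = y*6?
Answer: 83521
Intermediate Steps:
b(r, y) = 6*y
F = 7 (F = 1 + 6 = 7)
(b(2, 4) - F)⁴ = (6*4 - 1*7)⁴ = (24 - 7)⁴ = 17⁴ = 83521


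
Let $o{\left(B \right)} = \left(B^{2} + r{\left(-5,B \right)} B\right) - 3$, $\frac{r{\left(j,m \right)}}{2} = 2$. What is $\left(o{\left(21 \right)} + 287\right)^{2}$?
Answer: $654481$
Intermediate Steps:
$r{\left(j,m \right)} = 4$ ($r{\left(j,m \right)} = 2 \cdot 2 = 4$)
$o{\left(B \right)} = -3 + B^{2} + 4 B$ ($o{\left(B \right)} = \left(B^{2} + 4 B\right) - 3 = -3 + B^{2} + 4 B$)
$\left(o{\left(21 \right)} + 287\right)^{2} = \left(\left(-3 + 21^{2} + 4 \cdot 21\right) + 287\right)^{2} = \left(\left(-3 + 441 + 84\right) + 287\right)^{2} = \left(522 + 287\right)^{2} = 809^{2} = 654481$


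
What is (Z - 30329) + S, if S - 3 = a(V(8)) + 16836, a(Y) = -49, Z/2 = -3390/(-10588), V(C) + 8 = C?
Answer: -35836038/2647 ≈ -13538.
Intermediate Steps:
V(C) = -8 + C
Z = 1695/2647 (Z = 2*(-3390/(-10588)) = 2*(-3390*(-1/10588)) = 2*(1695/5294) = 1695/2647 ≈ 0.64035)
S = 16790 (S = 3 + (-49 + 16836) = 3 + 16787 = 16790)
(Z - 30329) + S = (1695/2647 - 30329) + 16790 = -80279168/2647 + 16790 = -35836038/2647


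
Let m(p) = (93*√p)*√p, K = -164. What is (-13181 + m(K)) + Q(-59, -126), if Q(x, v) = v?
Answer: -28559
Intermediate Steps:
m(p) = 93*p
(-13181 + m(K)) + Q(-59, -126) = (-13181 + 93*(-164)) - 126 = (-13181 - 15252) - 126 = -28433 - 126 = -28559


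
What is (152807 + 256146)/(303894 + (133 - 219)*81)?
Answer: 408953/296928 ≈ 1.3773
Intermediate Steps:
(152807 + 256146)/(303894 + (133 - 219)*81) = 408953/(303894 - 86*81) = 408953/(303894 - 6966) = 408953/296928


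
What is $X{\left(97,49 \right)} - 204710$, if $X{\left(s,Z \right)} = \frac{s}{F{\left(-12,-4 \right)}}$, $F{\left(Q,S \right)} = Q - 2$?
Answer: $- \frac{2866037}{14} \approx -2.0472 \cdot 10^{5}$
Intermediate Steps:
$F{\left(Q,S \right)} = -2 + Q$ ($F{\left(Q,S \right)} = Q - 2 = -2 + Q$)
$X{\left(s,Z \right)} = - \frac{s}{14}$ ($X{\left(s,Z \right)} = \frac{s}{-2 - 12} = \frac{s}{-14} = s \left(- \frac{1}{14}\right) = - \frac{s}{14}$)
$X{\left(97,49 \right)} - 204710 = \left(- \frac{1}{14}\right) 97 - 204710 = - \frac{97}{14} - 204710 = - \frac{2866037}{14}$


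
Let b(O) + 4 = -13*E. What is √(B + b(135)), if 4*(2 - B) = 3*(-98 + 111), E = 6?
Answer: I*√359/2 ≈ 9.4736*I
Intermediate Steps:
b(O) = -82 (b(O) = -4 - 13*6 = -4 - 78 = -82)
B = -31/4 (B = 2 - 3*(-98 + 111)/4 = 2 - 3*13/4 = 2 - ¼*39 = 2 - 39/4 = -31/4 ≈ -7.7500)
√(B + b(135)) = √(-31/4 - 82) = √(-359/4) = I*√359/2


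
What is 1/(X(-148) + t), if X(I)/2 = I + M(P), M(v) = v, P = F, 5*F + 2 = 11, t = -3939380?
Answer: -5/19698362 ≈ -2.5383e-7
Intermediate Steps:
F = 9/5 (F = -⅖ + (⅕)*11 = -⅖ + 11/5 = 9/5 ≈ 1.8000)
P = 9/5 ≈ 1.8000
X(I) = 18/5 + 2*I (X(I) = 2*(I + 9/5) = 2*(9/5 + I) = 18/5 + 2*I)
1/(X(-148) + t) = 1/((18/5 + 2*(-148)) - 3939380) = 1/((18/5 - 296) - 3939380) = 1/(-1462/5 - 3939380) = 1/(-19698362/5) = -5/19698362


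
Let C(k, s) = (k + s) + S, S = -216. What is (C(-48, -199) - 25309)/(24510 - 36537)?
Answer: 25772/12027 ≈ 2.1428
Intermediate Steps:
C(k, s) = -216 + k + s (C(k, s) = (k + s) - 216 = -216 + k + s)
(C(-48, -199) - 25309)/(24510 - 36537) = ((-216 - 48 - 199) - 25309)/(24510 - 36537) = (-463 - 25309)/(-12027) = -25772*(-1/12027) = 25772/12027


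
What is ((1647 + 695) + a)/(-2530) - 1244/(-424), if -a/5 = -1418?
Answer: -106481/134090 ≈ -0.79410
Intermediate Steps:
a = 7090 (a = -5*(-1418) = 7090)
((1647 + 695) + a)/(-2530) - 1244/(-424) = ((1647 + 695) + 7090)/(-2530) - 1244/(-424) = (2342 + 7090)*(-1/2530) - 1244*(-1/424) = 9432*(-1/2530) + 311/106 = -4716/1265 + 311/106 = -106481/134090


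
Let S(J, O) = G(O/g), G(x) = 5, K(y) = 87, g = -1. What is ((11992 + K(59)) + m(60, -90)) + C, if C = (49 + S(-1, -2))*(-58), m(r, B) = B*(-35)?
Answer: 12097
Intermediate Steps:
S(J, O) = 5
m(r, B) = -35*B
C = -3132 (C = (49 + 5)*(-58) = 54*(-58) = -3132)
((11992 + K(59)) + m(60, -90)) + C = ((11992 + 87) - 35*(-90)) - 3132 = (12079 + 3150) - 3132 = 15229 - 3132 = 12097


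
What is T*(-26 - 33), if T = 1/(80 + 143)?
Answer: -59/223 ≈ -0.26457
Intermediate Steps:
T = 1/223 ≈ 0.0044843
T*(-26 - 33) = (-26 - 33)/223 = (1/223)*(-59) = -59/223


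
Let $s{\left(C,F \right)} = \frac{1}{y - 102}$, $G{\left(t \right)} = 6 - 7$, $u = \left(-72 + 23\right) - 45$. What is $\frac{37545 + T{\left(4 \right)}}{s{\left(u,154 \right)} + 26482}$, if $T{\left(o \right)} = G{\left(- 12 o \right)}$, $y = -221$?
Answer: $\frac{12126712}{8553685} \approx 1.4177$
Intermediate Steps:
$u = -94$ ($u = -49 - 45 = -94$)
$G{\left(t \right)} = -1$ ($G{\left(t \right)} = 6 - 7 = -1$)
$T{\left(o \right)} = -1$
$s{\left(C,F \right)} = - \frac{1}{323}$ ($s{\left(C,F \right)} = \frac{1}{-221 - 102} = \frac{1}{-323} = - \frac{1}{323}$)
$\frac{37545 + T{\left(4 \right)}}{s{\left(u,154 \right)} + 26482} = \frac{37545 - 1}{- \frac{1}{323} + 26482} = \frac{37544}{\frac{8553685}{323}} = 37544 \cdot \frac{323}{8553685} = \frac{12126712}{8553685}$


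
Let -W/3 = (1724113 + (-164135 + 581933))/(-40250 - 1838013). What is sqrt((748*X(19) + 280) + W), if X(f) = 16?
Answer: sqrt(43221444213067691)/1878263 ≈ 110.69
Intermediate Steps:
W = 6425733/1878263 (W = -3*(1724113 + (-164135 + 581933))/(-40250 - 1838013) = -3*(1724113 + 417798)/(-1878263) = -6425733*(-1)/1878263 = -3*(-2141911/1878263) = 6425733/1878263 ≈ 3.4211)
sqrt((748*X(19) + 280) + W) = sqrt((748*16 + 280) + 6425733/1878263) = sqrt((11968 + 280) + 6425733/1878263) = sqrt(12248 + 6425733/1878263) = sqrt(23011390957/1878263) = sqrt(43221444213067691)/1878263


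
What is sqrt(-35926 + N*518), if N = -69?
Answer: 2*I*sqrt(17917) ≈ 267.71*I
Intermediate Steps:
sqrt(-35926 + N*518) = sqrt(-35926 - 69*518) = sqrt(-35926 - 35742) = sqrt(-71668) = 2*I*sqrt(17917)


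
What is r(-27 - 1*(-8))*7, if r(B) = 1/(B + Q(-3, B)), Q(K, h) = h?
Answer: -7/38 ≈ -0.18421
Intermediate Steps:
r(B) = 1/(2*B) (r(B) = 1/(B + B) = 1/(2*B))
r(-27 - 1*(-8))*7 = (1/(2*(-27 - 1*(-8))))*7 = (1/(2*(-27 + 8)))*7 = ((½)/(-19))*7 = ((½)*(-1/19))*7 = -1/38*7 = -7/38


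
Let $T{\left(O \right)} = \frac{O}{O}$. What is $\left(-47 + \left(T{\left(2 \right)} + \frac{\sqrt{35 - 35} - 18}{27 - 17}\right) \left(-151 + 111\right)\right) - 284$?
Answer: $-299$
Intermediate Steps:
$T{\left(O \right)} = 1$
$\left(-47 + \left(T{\left(2 \right)} + \frac{\sqrt{35 - 35} - 18}{27 - 17}\right) \left(-151 + 111\right)\right) - 284 = \left(-47 + \left(1 + \frac{\sqrt{35 - 35} - 18}{27 - 17}\right) \left(-151 + 111\right)\right) - 284 = \left(-47 + \left(1 + \frac{\sqrt{0} - 18}{10}\right) \left(-40\right)\right) - 284 = \left(-47 + \left(1 + \left(0 - 18\right) \frac{1}{10}\right) \left(-40\right)\right) - 284 = \left(-47 + \left(1 - \frac{9}{5}\right) \left(-40\right)\right) - 284 = \left(-47 - -32\right) - 284 = \left(-47 + 32\right) - 284 = -15 - 284 = -299$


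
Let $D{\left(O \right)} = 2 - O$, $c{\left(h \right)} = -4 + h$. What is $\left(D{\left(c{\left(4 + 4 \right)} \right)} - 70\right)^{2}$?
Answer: $5184$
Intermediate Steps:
$\left(D{\left(c{\left(4 + 4 \right)} \right)} - 70\right)^{2} = \left(\left(2 - \left(-4 + \left(4 + 4\right)\right)\right) - 70\right)^{2} = \left(\left(2 - \left(-4 + 8\right)\right) - 70\right)^{2} = \left(\left(2 - 4\right) - 70\right)^{2} = \left(-2 - 70\right)^{2} = \left(-72\right)^{2} = 5184$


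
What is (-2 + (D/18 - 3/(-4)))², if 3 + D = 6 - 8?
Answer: 3025/1296 ≈ 2.3341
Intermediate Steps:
D = -5 (D = -3 + (6 - 8) = -3 - 2 = -5)
(-2 + (D/18 - 3/(-4)))² = (-2 + (-5/18 - 3/(-4)))² = (-2 + (-5*1/18 - 3*(-¼)))² = (-2 + (-5/18 + ¾))² = (-2 + 17/36)² = (-55/36)² = 3025/1296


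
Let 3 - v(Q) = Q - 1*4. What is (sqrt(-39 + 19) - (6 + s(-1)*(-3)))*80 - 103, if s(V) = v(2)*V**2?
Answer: 617 + 160*I*sqrt(5) ≈ 617.0 + 357.77*I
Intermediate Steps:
v(Q) = 7 - Q (v(Q) = 3 - (Q - 1*4) = 3 - (Q - 4) = 3 - (-4 + Q) = 3 + (4 - Q) = 7 - Q)
s(V) = 5*V**2 (s(V) = (7 - 1*2)*V**2 = (7 - 2)*V**2 = 5*V**2)
(sqrt(-39 + 19) - (6 + s(-1)*(-3)))*80 - 103 = (sqrt(-39 + 19) - (6 + (5*(-1)**2)*(-3)))*80 - 103 = (sqrt(-20) - (6 + (5*1)*(-3)))*80 - 103 = (2*I*sqrt(5) - (6 + 5*(-3)))*80 - 103 = (2*I*sqrt(5) - (6 - 15))*80 - 103 = (2*I*sqrt(5) - 1*(-9))*80 - 103 = (2*I*sqrt(5) + 9)*80 - 103 = (9 + 2*I*sqrt(5))*80 - 103 = (720 + 160*I*sqrt(5)) - 103 = 617 + 160*I*sqrt(5)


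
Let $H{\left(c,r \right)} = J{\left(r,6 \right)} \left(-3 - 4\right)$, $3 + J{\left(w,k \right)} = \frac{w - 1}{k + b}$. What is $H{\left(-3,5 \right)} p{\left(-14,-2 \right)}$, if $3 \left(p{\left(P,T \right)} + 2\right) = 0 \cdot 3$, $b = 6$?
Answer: $- \frac{112}{3} \approx -37.333$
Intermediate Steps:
$J{\left(w,k \right)} = -3 + \frac{-1 + w}{6 + k}$ ($J{\left(w,k \right)} = -3 + \frac{w - 1}{k + 6} = -3 + \frac{-1 + w}{6 + k}$)
$H{\left(c,r \right)} = \frac{259}{12} - \frac{7 r}{12}$ ($H{\left(c,r \right)} = \frac{-19 + r - 18}{6 + 6} \left(-3 - 4\right) = \frac{-19 + r - 18}{12} \left(-7\right) = \frac{-37 + r}{12} \left(-7\right) = \left(- \frac{37}{12} + \frac{r}{12}\right) \left(-7\right) = \frac{259}{12} - \frac{7 r}{12}$)
$p{\left(P,T \right)} = -2$ ($p{\left(P,T \right)} = -2 + \frac{0 \cdot 3}{3} = -2 + \frac{1}{3} \cdot 0 = -2 + 0 = -2$)
$H{\left(-3,5 \right)} p{\left(-14,-2 \right)} = \left(\frac{259}{12} - \frac{35}{12}\right) \left(-2\right) = \frac{56}{3} \left(-2\right) = - \frac{112}{3}$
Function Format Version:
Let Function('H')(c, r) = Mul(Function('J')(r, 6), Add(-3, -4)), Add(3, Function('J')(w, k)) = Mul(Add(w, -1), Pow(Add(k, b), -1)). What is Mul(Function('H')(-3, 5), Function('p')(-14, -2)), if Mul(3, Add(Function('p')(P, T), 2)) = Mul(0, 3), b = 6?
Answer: Rational(-112, 3) ≈ -37.333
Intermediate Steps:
Function('J')(w, k) = Add(-3, Mul(Pow(Add(6, k), -1), Add(-1, w))) (Function('J')(w, k) = Add(-3, Mul(Add(w, -1), Pow(Add(k, 6), -1))) = Add(-3, Mul(Add(-1, w), Pow(Add(6, k), -1))) = Add(-3, Mul(Pow(Add(6, k), -1), Add(-1, w))))
Function('H')(c, r) = Add(Rational(259, 12), Mul(Rational(-7, 12), r)) (Function('H')(c, r) = Mul(Mul(Pow(Add(6, 6), -1), Add(-19, r, Mul(-3, 6))), Add(-3, -4)) = Mul(Mul(Pow(12, -1), Add(-19, r, -18)), -7) = Mul(Mul(Rational(1, 12), Add(-37, r)), -7) = Mul(Add(Rational(-37, 12), Mul(Rational(1, 12), r)), -7) = Add(Rational(259, 12), Mul(Rational(-7, 12), r)))
Function('p')(P, T) = -2 (Function('p')(P, T) = Add(-2, Mul(Rational(1, 3), Mul(0, 3))) = Add(-2, Mul(Rational(1, 3), 0)) = Add(-2, 0) = -2)
Mul(Function('H')(-3, 5), Function('p')(-14, -2)) = Mul(Add(Rational(259, 12), Mul(Rational(-7, 12), 5)), -2) = Mul(Add(Rational(259, 12), Rational(-35, 12)), -2) = Mul(Rational(56, 3), -2) = Rational(-112, 3)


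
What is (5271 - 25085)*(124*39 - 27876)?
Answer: 456514560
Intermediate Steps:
(5271 - 25085)*(124*39 - 27876) = -19814*(4836 - 27876) = -19814*(-23040) = 456514560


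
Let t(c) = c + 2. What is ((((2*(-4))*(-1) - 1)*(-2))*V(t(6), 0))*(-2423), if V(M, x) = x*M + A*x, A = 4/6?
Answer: 0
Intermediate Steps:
t(c) = 2 + c
A = 2/3 (A = 4*(1/6) = 2/3 ≈ 0.66667)
V(M, x) = 2*x/3 + M*x (V(M, x) = x*M + 2*x/3 = M*x + 2*x/3 = 2*x/3 + M*x)
((((2*(-4))*(-1) - 1)*(-2))*V(t(6), 0))*(-2423) = ((((2*(-4))*(-1) - 1)*(-2))*((1/3)*0*(2 + 3*(2 + 6))))*(-2423) = (((-8*(-1) - 1)*(-2))*((1/3)*0*(2 + 3*8)))*(-2423) = (((8 - 1)*(-2))*((1/3)*0*(2 + 24)))*(-2423) = ((7*(-2))*((1/3)*0*26))*(-2423) = -14*0*(-2423) = 0*(-2423) = 0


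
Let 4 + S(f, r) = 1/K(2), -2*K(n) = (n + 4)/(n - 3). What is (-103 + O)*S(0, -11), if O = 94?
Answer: 33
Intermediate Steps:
K(n) = -(4 + n)/(2*(-3 + n)) (K(n) = -(n + 4)/(2*(n - 3)) = -(4 + n)/(2*(-3 + n)))
S(f, r) = -11/3 (S(f, r) = -4 + 1/((-4 - 1*2)/(2*(-3 + 2))) = -4 + 1/((½)*(-4 - 2)/(-1)) = -4 + 1/((½)*(-1)*(-6)) = -4 + 1/3 = -4 + ⅓ = -11/3)
(-103 + O)*S(0, -11) = (-103 + 94)*(-11/3) = -9*(-11/3) = 33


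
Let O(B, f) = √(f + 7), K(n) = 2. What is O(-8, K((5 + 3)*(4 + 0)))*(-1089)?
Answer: -3267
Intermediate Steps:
O(B, f) = √(7 + f)
O(-8, K((5 + 3)*(4 + 0)))*(-1089) = √(7 + 2)*(-1089) = √9*(-1089) = 3*(-1089) = -3267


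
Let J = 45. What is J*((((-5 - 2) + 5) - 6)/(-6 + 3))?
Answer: 120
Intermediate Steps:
J*((((-5 - 2) + 5) - 6)/(-6 + 3)) = 45*((((-5 - 2) + 5) - 6)/(-6 + 3)) = 45*(((-7 + 5) - 6)/(-3)) = 45*((-2 - 6)*(-1/3)) = 45*(-8*(-1/3)) = 45*(8/3) = 120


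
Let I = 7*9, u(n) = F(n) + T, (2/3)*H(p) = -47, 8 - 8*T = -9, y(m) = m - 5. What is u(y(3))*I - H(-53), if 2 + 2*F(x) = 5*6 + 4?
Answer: 9699/8 ≈ 1212.4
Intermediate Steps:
y(m) = -5 + m
T = 17/8 (T = 1 - 1/8*(-9) = 1 + 9/8 = 17/8 ≈ 2.1250)
F(x) = 16 (F(x) = -1 + (5*6 + 4)/2 = -1 + (30 + 4)/2 = -1 + (1/2)*34 = -1 + 17 = 16)
H(p) = -141/2 (H(p) = (3/2)*(-47) = -141/2)
u(n) = 145/8 (u(n) = 16 + 17/8 = 145/8)
I = 63
u(y(3))*I - H(-53) = (145/8)*63 - 1*(-141/2) = 9135/8 + 141/2 = 9699/8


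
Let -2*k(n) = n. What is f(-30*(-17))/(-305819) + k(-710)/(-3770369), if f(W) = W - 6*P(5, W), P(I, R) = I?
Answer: -1918342865/1153050477211 ≈ -0.0016637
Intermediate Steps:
k(n) = -n/2
f(W) = -30 + W (f(W) = W - 6*5 = W - 30 = -30 + W)
f(-30*(-17))/(-305819) + k(-710)/(-3770369) = (-30 - 30*(-17))/(-305819) - 1/2*(-710)/(-3770369) = (-30 + 510)*(-1/305819) + 355*(-1/3770369) = 480*(-1/305819) - 355/3770369 = -480/305819 - 355/3770369 = -1918342865/1153050477211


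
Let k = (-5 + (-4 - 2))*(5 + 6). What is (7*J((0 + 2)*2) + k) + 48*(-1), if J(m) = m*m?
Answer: -57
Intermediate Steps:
k = -121 (k = (-5 - 6)*11 = -11*11 = -121)
J(m) = m²
(7*J((0 + 2)*2) + k) + 48*(-1) = (7*((0 + 2)*2)² - 121) + 48*(-1) = (7*(2*2)² - 121) - 48 = (7*4² - 121) - 48 = (7*16 - 121) - 48 = (112 - 121) - 48 = -9 - 48 = -57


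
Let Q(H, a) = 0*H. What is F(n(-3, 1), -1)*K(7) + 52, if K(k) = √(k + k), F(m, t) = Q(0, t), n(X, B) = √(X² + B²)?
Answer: 52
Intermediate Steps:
n(X, B) = √(B² + X²)
Q(H, a) = 0
F(m, t) = 0
K(k) = √2*√k (K(k) = √(2*k) = √2*√k)
F(n(-3, 1), -1)*K(7) + 52 = 0*(√2*√7) + 52 = 0*√14 + 52 = 0 + 52 = 52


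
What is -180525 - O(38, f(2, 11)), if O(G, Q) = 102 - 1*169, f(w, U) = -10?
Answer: -180458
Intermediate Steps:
O(G, Q) = -67 (O(G, Q) = 102 - 169 = -67)
-180525 - O(38, f(2, 11)) = -180525 - 1*(-67) = -180525 + 67 = -180458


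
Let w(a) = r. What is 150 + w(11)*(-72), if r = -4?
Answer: 438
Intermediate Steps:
w(a) = -4
150 + w(11)*(-72) = 150 - 4*(-72) = 150 + 288 = 438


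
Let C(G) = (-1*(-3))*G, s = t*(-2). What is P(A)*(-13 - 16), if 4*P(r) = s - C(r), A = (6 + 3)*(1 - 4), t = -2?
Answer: -2465/4 ≈ -616.25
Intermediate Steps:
s = 4 (s = -2*(-2) = 4)
A = -27 (A = 9*(-3) = -27)
C(G) = 3*G
P(r) = 1 - 3*r/4 (P(r) = (4 - 3*r)/4 = 1 - 3*r/4)
P(A)*(-13 - 16) = (1 - 3/4*(-27))*(-13 - 16) = (1 + 81/4)*(-29) = (85/4)*(-29) = -2465/4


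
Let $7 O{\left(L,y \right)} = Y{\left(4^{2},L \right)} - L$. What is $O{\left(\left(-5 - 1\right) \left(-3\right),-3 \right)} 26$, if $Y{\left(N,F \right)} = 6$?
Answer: $- \frac{312}{7} \approx -44.571$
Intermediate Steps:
$O{\left(L,y \right)} = \frac{6}{7} - \frac{L}{7}$ ($O{\left(L,y \right)} = \frac{6 - L}{7} = \frac{6}{7} - \frac{L}{7}$)
$O{\left(\left(-5 - 1\right) \left(-3\right),-3 \right)} 26 = \left(\frac{6}{7} - \frac{\left(-5 - 1\right) \left(-3\right)}{7}\right) 26 = \left(\frac{6}{7} - \frac{\left(-6\right) \left(-3\right)}{7}\right) 26 = \left(\frac{6}{7} - \frac{18}{7}\right) 26 = \left(- \frac{12}{7}\right) 26 = - \frac{312}{7}$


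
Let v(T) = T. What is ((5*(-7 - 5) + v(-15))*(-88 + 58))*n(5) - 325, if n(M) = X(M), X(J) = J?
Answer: 10925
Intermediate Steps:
n(M) = M
((5*(-7 - 5) + v(-15))*(-88 + 58))*n(5) - 325 = ((5*(-7 - 5) - 15)*(-88 + 58))*5 - 325 = ((5*(-12) - 15)*(-30))*5 - 325 = ((-60 - 15)*(-30))*5 - 325 = -75*(-30)*5 - 325 = 2250*5 - 325 = 11250 - 325 = 10925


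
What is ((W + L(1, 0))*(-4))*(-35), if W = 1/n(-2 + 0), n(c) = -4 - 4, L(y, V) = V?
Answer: -35/2 ≈ -17.500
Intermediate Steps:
n(c) = -8
W = -⅛ (W = 1/(-8) = -⅛ ≈ -0.12500)
((W + L(1, 0))*(-4))*(-35) = ((-⅛ + 0)*(-4))*(-35) = -⅛*(-4)*(-35) = (½)*(-35) = -35/2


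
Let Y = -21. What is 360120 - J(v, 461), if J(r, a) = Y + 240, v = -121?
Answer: 359901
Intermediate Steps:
J(r, a) = 219 (J(r, a) = -21 + 240 = 219)
360120 - J(v, 461) = 360120 - 1*219 = 360120 - 219 = 359901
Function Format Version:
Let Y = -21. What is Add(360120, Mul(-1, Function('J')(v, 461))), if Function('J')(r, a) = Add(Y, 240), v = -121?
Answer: 359901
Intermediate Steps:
Function('J')(r, a) = 219 (Function('J')(r, a) = Add(-21, 240) = 219)
Add(360120, Mul(-1, Function('J')(v, 461))) = Add(360120, Mul(-1, 219)) = Add(360120, -219) = 359901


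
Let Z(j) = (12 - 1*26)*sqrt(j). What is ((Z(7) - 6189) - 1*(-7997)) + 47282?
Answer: 49090 - 14*sqrt(7) ≈ 49053.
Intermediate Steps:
Z(j) = -14*sqrt(j) (Z(j) = (12 - 26)*sqrt(j) = -14*sqrt(j))
((Z(7) - 6189) - 1*(-7997)) + 47282 = ((-14*sqrt(7) - 6189) - 1*(-7997)) + 47282 = ((-6189 - 14*sqrt(7)) + 7997) + 47282 = (1808 - 14*sqrt(7)) + 47282 = 49090 - 14*sqrt(7)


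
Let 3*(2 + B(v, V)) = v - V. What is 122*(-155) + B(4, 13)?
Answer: -18915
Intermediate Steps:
B(v, V) = -2 - V/3 + v/3 (B(v, V) = -2 + (v - V)/3 = -2 + (-V/3 + v/3) = -2 - V/3 + v/3)
122*(-155) + B(4, 13) = 122*(-155) + (-2 - ⅓*13 + (⅓)*4) = -18910 + (-2 - 13/3 + 4/3) = -18910 - 5 = -18915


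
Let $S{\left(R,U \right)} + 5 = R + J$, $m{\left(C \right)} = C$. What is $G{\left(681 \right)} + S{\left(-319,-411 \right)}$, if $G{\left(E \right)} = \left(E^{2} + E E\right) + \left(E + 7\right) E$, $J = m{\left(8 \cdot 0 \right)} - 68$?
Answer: $1395658$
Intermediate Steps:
$J = -68$ ($J = 8 \cdot 0 - 68 = 0 - 68 = -68$)
$S{\left(R,U \right)} = -73 + R$ ($S{\left(R,U \right)} = -5 + \left(R - 68\right) = -5 + \left(-68 + R\right) = -73 + R$)
$G{\left(E \right)} = 2 E^{2} + E \left(7 + E\right)$ ($G{\left(E \right)} = \left(E^{2} + E^{2}\right) + \left(7 + E\right) E = 2 E^{2} + E \left(7 + E\right)$)
$G{\left(681 \right)} + S{\left(-319,-411 \right)} = 681 \left(7 + 3 \cdot 681\right) - 392 = 681 \left(7 + 2043\right) - 392 = 681 \cdot 2050 - 392 = 1396050 - 392 = 1395658$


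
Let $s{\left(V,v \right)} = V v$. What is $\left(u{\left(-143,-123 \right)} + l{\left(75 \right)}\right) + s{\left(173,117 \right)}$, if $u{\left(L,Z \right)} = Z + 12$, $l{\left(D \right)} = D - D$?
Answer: $20130$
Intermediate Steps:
$l{\left(D \right)} = 0$
$u{\left(L,Z \right)} = 12 + Z$
$\left(u{\left(-143,-123 \right)} + l{\left(75 \right)}\right) + s{\left(173,117 \right)} = \left(\left(12 - 123\right) + 0\right) + 173 \cdot 117 = \left(-111 + 0\right) + 20241 = -111 + 20241 = 20130$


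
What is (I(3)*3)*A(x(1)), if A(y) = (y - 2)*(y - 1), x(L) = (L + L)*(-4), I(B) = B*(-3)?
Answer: -2430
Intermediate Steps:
I(B) = -3*B
x(L) = -8*L (x(L) = (2*L)*(-4) = -8*L)
A(y) = (-1 + y)*(-2 + y) (A(y) = (-2 + y)*(-1 + y) = (-1 + y)*(-2 + y))
(I(3)*3)*A(x(1)) = (-3*3*3)*(2 + (-8*1)² - (-24)) = (-9*3)*(2 + (-8)² - 3*(-8)) = -27*(2 + 64 + 24) = -27*90 = -2430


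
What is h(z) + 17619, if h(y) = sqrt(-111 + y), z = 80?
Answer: 17619 + I*sqrt(31) ≈ 17619.0 + 5.5678*I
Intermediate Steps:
h(z) + 17619 = sqrt(-111 + 80) + 17619 = sqrt(-31) + 17619 = I*sqrt(31) + 17619 = 17619 + I*sqrt(31)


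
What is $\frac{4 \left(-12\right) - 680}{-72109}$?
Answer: $\frac{728}{72109} \approx 0.010096$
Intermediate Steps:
$\frac{4 \left(-12\right) - 680}{-72109} = \left(-48 - 680\right) \left(- \frac{1}{72109}\right) = \left(-728\right) \left(- \frac{1}{72109}\right) = \frac{728}{72109}$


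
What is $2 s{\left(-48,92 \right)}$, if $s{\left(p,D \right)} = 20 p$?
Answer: $-1920$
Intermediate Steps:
$2 s{\left(-48,92 \right)} = 2 \cdot 20 \left(-48\right) = 2 \left(-960\right) = -1920$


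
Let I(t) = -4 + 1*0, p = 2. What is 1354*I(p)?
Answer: -5416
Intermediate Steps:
I(t) = -4 (I(t) = -4 + 0 = -4)
1354*I(p) = 1354*(-4) = -5416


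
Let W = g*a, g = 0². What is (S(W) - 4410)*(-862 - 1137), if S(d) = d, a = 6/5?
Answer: 8815590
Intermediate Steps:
g = 0
a = 6/5 (a = 6*(⅕) = 6/5 ≈ 1.2000)
W = 0 (W = 0*(6/5) = 0)
(S(W) - 4410)*(-862 - 1137) = (0 - 4410)*(-862 - 1137) = -4410*(-1999) = 8815590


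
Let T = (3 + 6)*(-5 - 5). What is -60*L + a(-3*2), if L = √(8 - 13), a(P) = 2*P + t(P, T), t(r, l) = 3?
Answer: -9 - 60*I*√5 ≈ -9.0 - 134.16*I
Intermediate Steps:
T = -90 (T = 9*(-10) = -90)
a(P) = 3 + 2*P (a(P) = 2*P + 3 = 3 + 2*P)
L = I*√5 (L = √(-5) = I*√5 ≈ 2.2361*I)
-60*L + a(-3*2) = -60*I*√5 + (3 + 2*(-3*2)) = -60*I*√5 + (3 + 2*(-6)) = -60*I*√5 + (3 - 12) = -60*I*√5 - 9 = -9 - 60*I*√5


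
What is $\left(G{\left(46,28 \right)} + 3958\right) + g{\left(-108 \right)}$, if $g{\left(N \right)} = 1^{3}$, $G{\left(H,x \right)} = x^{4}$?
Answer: $618615$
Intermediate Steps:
$g{\left(N \right)} = 1$
$\left(G{\left(46,28 \right)} + 3958\right) + g{\left(-108 \right)} = \left(28^{4} + 3958\right) + 1 = \left(614656 + 3958\right) + 1 = 618614 + 1 = 618615$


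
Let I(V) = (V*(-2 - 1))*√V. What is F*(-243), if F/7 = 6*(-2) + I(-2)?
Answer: 20412 - 10206*I*√2 ≈ 20412.0 - 14433.0*I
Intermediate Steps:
I(V) = -3*V^(3/2) (I(V) = (V*(-3))*√V = (-3*V)*√V = -3*V^(3/2))
F = -84 + 42*I*√2 (F = 7*(6*(-2) - (-6)*I*√2) = 7*(-12 - (-6)*I*√2) = 7*(-12 + 6*I*√2) = -84 + 42*I*√2 ≈ -84.0 + 59.397*I)
F*(-243) = (-84 + 42*I*√2)*(-243) = 20412 - 10206*I*√2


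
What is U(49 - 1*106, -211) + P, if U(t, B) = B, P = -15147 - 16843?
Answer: -32201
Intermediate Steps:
P = -31990
U(49 - 1*106, -211) + P = -211 - 31990 = -32201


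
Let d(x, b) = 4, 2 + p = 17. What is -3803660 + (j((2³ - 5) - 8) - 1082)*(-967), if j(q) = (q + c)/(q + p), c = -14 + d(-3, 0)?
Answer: -5511831/2 ≈ -2.7559e+6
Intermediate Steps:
p = 15 (p = -2 + 17 = 15)
c = -10 (c = -14 + 4 = -10)
j(q) = (-10 + q)/(15 + q) (j(q) = (q - 10)/(q + 15) = (-10 + q)/(15 + q))
-3803660 + (j((2³ - 5) - 8) - 1082)*(-967) = -3803660 + ((-10 + ((2³ - 5) - 8))/(15 + ((2³ - 5) - 8)) - 1082)*(-967) = -3803660 + ((-10 + ((8 - 5) - 8))/(15 + ((8 - 5) - 8)) - 1082)*(-967) = -3803660 + ((-10 + (3 - 8))/(15 + (3 - 8)) - 1082)*(-967) = -3803660 + ((-10 - 5)/(15 - 5) - 1082)*(-967) = -3803660 + (-15/10 - 1082)*(-967) = -3803660 + ((⅒)*(-15) - 1082)*(-967) = -3803660 + (-3/2 - 1082)*(-967) = -3803660 - 2167/2*(-967) = -3803660 + 2095489/2 = -5511831/2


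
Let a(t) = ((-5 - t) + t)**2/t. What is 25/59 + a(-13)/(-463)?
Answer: 151950/355121 ≈ 0.42788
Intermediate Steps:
a(t) = 25/t (a(t) = (-5)**2/t = 25/t)
25/59 + a(-13)/(-463) = 25/59 + (25/(-13))/(-463) = 25*(1/59) + (25*(-1/13))*(-1/463) = 25/59 - 25/13*(-1/463) = 25/59 + 25/6019 = 151950/355121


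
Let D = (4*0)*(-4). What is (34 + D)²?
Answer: 1156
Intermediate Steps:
D = 0 (D = 0*(-4) = 0)
(34 + D)² = (34 + 0)² = 34² = 1156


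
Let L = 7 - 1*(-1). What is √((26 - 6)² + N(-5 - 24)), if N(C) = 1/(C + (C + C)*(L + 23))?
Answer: √148352197/609 ≈ 20.000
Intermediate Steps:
L = 8 (L = 7 + 1 = 8)
N(C) = 1/(63*C) (N(C) = 1/(C + (C + C)*(8 + 23)) = 1/(C + (2*C)*31) = 1/(C + 62*C) = 1/(63*C))
√((26 - 6)² + N(-5 - 24)) = √((26 - 6)² + 1/(63*(-5 - 24))) = √(20² + (1/63)/(-29)) = √(400 + (1/63)*(-1/29)) = √(400 - 1/1827) = √(730799/1827) = √148352197/609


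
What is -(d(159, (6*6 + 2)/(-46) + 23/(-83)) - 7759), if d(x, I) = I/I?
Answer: 7758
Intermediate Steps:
d(x, I) = 1
-(d(159, (6*6 + 2)/(-46) + 23/(-83)) - 7759) = -(1 - 7759) = -1*(-7758) = 7758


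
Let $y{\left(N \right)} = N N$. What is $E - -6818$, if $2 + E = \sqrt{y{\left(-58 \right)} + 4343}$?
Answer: $6816 + \sqrt{7707} \approx 6903.8$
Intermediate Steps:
$y{\left(N \right)} = N^{2}$
$E = -2 + \sqrt{7707}$ ($E = -2 + \sqrt{\left(-58\right)^{2} + 4343} = -2 + \sqrt{3364 + 4343} = -2 + \sqrt{7707} \approx 85.79$)
$E - -6818 = \left(-2 + \sqrt{7707}\right) - -6818 = \left(-2 + \sqrt{7707}\right) + 6818 = 6816 + \sqrt{7707}$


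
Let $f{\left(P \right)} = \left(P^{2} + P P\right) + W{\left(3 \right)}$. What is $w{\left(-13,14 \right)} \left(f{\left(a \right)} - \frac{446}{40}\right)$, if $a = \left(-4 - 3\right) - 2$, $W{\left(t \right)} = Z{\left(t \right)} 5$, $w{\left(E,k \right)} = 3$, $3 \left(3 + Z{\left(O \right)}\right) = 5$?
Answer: $\frac{8651}{20} \approx 432.55$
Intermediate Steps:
$Z{\left(O \right)} = - \frac{4}{3}$ ($Z{\left(O \right)} = -3 + \frac{1}{3} \cdot 5 = -3 + \frac{5}{3} = - \frac{4}{3}$)
$W{\left(t \right)} = - \frac{20}{3}$ ($W{\left(t \right)} = \left(- \frac{4}{3}\right) 5 = - \frac{20}{3}$)
$a = -9$ ($a = -7 - 2 = -9$)
$f{\left(P \right)} = - \frac{20}{3} + 2 P^{2}$ ($f{\left(P \right)} = \left(P^{2} + P P\right) - \frac{20}{3} = \left(P^{2} + P^{2}\right) - \frac{20}{3} = 2 P^{2} - \frac{20}{3} = - \frac{20}{3} + 2 P^{2}$)
$w{\left(-13,14 \right)} \left(f{\left(a \right)} - \frac{446}{40}\right) = 3 \left(\left(- \frac{20}{3} + 2 \left(-9\right)^{2}\right) - \frac{446}{40}\right) = 3 \left(\left(- \frac{20}{3} + 2 \cdot 81\right) - \frac{223}{20}\right) = 3 \left(\left(- \frac{20}{3} + 162\right) - \frac{223}{20}\right) = 3 \left(\frac{466}{3} - \frac{223}{20}\right) = 3 \cdot \frac{8651}{60} = \frac{8651}{20}$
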